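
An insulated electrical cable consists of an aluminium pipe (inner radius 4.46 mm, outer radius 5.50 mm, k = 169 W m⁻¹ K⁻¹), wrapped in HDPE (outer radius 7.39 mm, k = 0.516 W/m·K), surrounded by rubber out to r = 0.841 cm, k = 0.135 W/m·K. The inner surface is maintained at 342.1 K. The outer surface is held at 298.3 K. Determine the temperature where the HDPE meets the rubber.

T = 325.7 K

Series thermal resistances, inner to outer:
  R'_aluminium = ln(0.00550/0.00446)/(2πk) = 0.2096/(2π·169) = 1.974×10^-4 m·K/W
  R'_HDPE = ln(0.00739/0.00550)/(2πk) = 0.2954/(2π·0.516) = 0.09111 m·K/W
  R'_rubber = ln(0.00841/0.00739)/(2πk) = 0.1293/(2π·0.135) = 0.1524 m·K/W
ΣR = 1.974×10^-4 + 0.09111 + 0.1524 = 0.2437 m·K/W
Q' = ΔT/ΣR = (342.1 K − 298.3 K)/0.2437 = 179.7 W/m
From the inner boundary to the HDPE/rubber interface, ΣR_partial = 0.09131 m·K/W.
T_interface = T_in − Q'·ΣR_partial = 342.1 K − (179.7)(0.09131) = 325.7 K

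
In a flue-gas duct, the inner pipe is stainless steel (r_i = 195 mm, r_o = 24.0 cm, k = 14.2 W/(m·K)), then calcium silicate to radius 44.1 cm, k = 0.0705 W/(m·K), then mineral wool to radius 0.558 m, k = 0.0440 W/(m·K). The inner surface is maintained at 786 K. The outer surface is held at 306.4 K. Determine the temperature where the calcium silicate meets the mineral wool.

Resistance network (inner→outer):
  R'_stainless steel = ln(0.240/0.195)/(2πk) = 0.2076/(2π·14.2) = 0.002327 m·K/W
  R'_calcium silicate = ln(0.441/0.240)/(2πk) = 0.6084/(2π·0.0705) = 1.373 m·K/W
  R'_mineral wool = ln(0.558/0.441)/(2πk) = 0.2353/(2π·0.0440) = 0.8512 m·K/W
ΣR = 0.002327 + 1.373 + 0.8512 = 2.227 m·K/W
Q' = ΔT/ΣR = (786 K − 306.4 K)/2.227 = 215.4 W/m
From the inner boundary to the calcium silicate/mineral wool interface, ΣR_partial = 1.375 m·K/W.
T_interface = T_in − Q'·ΣR_partial = 786 K − (215.4)(1.375) = 490 K

T = 490 K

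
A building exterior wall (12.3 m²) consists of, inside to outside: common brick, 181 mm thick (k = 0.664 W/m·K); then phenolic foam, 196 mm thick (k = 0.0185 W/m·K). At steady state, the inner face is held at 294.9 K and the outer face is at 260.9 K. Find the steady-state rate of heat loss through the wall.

Resistance network (inner→outer):
  R_common brick = L/(kA) = 0.181/(0.664·12.3) = 0.02216 K/W
  R_phenolic foam = L/(kA) = 0.196/(0.0185·12.3) = 0.8613 K/W
ΣR = 0.02216 + 0.8613 = 0.8835 K/W
Q = ΔT/ΣR = (294.9 K − 260.9 K)/0.8835 = 38.5 W

Q = 38.5 W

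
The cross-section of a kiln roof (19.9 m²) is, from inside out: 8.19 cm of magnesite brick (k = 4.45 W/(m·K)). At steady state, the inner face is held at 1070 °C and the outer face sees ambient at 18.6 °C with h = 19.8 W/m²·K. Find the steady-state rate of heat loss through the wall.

Q = 304 kW

Resistance network (inner→outer):
  R_magnesite brick = L/(kA) = 0.0819/(4.45·19.9) = 9.248×10^-4 K/W
  R_conv,out = 1/(hA) = 1/(19.8·19.9) = 0.002538 K/W
ΣR = 9.248×10^-4 + 0.002538 = 0.003463 K/W
Q = ΔT/ΣR = (1070 °C − 18.6 °C)/0.003463 = 3.04×10^5 W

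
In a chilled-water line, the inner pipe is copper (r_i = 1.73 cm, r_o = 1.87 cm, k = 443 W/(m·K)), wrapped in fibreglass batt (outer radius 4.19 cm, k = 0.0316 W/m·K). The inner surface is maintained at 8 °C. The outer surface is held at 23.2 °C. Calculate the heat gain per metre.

Q' = 3.74 W/m

Series thermal resistances, inner to outer:
  R'_copper = ln(0.0187/0.0173)/(2πk) = 0.07782/(2π·443) = 2.796×10^-5 m·K/W
  R'_fibreglass batt = ln(0.0419/0.0187)/(2πk) = 0.8068/(2π·0.0316) = 4.063 m·K/W
ΣR = 2.796×10^-5 + 4.063 = 4.063 m·K/W
Q' = ΔT/ΣR = (8 °C − 23.2 °C)/4.063 = -3.74 W/m
(Negative Q' ⇒ heat flows inward; heat gain = 3.74 W/m.)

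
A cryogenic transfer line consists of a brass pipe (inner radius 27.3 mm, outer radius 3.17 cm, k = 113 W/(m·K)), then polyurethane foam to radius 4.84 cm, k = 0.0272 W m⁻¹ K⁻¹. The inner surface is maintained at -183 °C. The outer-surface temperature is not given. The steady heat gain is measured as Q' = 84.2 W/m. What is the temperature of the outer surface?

T_out = 25.5 °C

Sum the resistances:
  R'_brass = ln(0.0317/0.0273)/(2πk) = 0.1494/(2π·113) = 2.105×10^-4 m·K/W
  R'_polyurethane foam = ln(0.0484/0.0317)/(2πk) = 0.4232/(2π·0.0272) = 2.476 m·K/W
ΣR = 2.476 m·K/W
ΔT = Q'·ΣR = 84.2 × 2.476 = 208.5 K
Heat flows inward, so T_out = T_in + ΔT = -183 + 208.5 = 25.5 °C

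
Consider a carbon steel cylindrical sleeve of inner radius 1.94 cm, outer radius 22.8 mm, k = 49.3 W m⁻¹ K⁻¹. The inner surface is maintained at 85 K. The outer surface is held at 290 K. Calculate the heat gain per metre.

Q' = 3.93×10^5 W/m

Q' = 2πk·ΔT/ln(r₂/r₁) = 2π × 49.3 × 205 / ln(0.0228/0.0194) = 3.93×10^5 W/m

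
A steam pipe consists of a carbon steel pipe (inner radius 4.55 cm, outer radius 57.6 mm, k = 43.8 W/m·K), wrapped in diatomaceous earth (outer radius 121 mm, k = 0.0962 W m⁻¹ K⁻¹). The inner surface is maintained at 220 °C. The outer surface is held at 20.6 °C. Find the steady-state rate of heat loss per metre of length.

Q' = 162 W/m

Series thermal resistances, inner to outer:
  R'_carbon steel = ln(0.0576/0.0455)/(2πk) = 0.2358/(2π·43.8) = 8.569×10^-4 m·K/W
  R'_diatomaceous earth = ln(0.121/0.0576)/(2πk) = 0.7423/(2π·0.0962) = 1.228 m·K/W
ΣR = 8.569×10^-4 + 1.228 = 1.229 m·K/W
Q' = ΔT/ΣR = (220 °C − 20.6 °C)/1.229 = 162 W/m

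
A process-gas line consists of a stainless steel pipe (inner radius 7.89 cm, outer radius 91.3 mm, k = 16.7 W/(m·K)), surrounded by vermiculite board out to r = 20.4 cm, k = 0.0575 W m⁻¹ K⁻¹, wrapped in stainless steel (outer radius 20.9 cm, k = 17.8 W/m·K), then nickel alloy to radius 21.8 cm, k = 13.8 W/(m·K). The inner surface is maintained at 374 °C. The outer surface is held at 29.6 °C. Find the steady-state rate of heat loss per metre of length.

Q' = 155 W/m

Resistance network (inner→outer):
  R'_stainless steel = ln(0.0913/0.0789)/(2πk) = 0.1460/(2π·16.7) = 0.001391 m·K/W
  R'_vermiculite board = ln(0.204/0.0913)/(2πk) = 0.8040/(2π·0.0575) = 2.225 m·K/W
  R'_stainless steel = ln(0.209/0.204)/(2πk) = 0.02421/(2π·17.8) = 2.165×10^-4 m·K/W
  R'_nickel alloy = ln(0.218/0.209)/(2πk) = 0.04216/(2π·13.8) = 4.862×10^-4 m·K/W
ΣR = 0.001391 + 2.225 + 2.165×10^-4 + 4.862×10^-4 = 2.227 m·K/W
Q' = ΔT/ΣR = (374 °C − 29.6 °C)/2.227 = 155 W/m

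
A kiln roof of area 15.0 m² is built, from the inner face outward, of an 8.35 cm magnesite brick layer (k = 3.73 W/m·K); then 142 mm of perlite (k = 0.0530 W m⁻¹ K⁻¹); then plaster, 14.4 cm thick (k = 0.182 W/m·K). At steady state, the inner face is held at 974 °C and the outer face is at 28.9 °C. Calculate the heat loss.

Treat each layer as a resistance in series:
  R_magnesite brick = L/(kA) = 0.0835/(3.73·15.0) = 0.001492 K/W
  R_perlite = L/(kA) = 0.142/(0.0530·15.0) = 0.1786 K/W
  R_plaster = L/(kA) = 0.144/(0.182·15.0) = 0.05275 K/W
ΣR = 0.001492 + 0.1786 + 0.05275 = 0.2328 K/W
Q = ΔT/ΣR = (974 °C − 28.9 °C)/0.2328 = 4060 W

Q = 4.06 kW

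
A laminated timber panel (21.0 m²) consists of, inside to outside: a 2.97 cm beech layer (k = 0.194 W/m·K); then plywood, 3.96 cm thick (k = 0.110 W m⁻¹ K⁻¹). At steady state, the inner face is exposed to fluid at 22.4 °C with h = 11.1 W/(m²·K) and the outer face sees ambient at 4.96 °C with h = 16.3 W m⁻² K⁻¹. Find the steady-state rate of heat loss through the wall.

Treat each layer as a resistance in series:
  R_conv,in = 1/(hA) = 1/(11.1·21.0) = 0.004290 K/W
  R_beech = L/(kA) = 0.0297/(0.194·21.0) = 0.007290 K/W
  R_plywood = L/(kA) = 0.0396/(0.110·21.0) = 0.01714 K/W
  R_conv,out = 1/(hA) = 1/(16.3·21.0) = 0.002921 K/W
ΣR = 0.004290 + 0.007290 + 0.01714 + 0.002921 = 0.03164 K/W
Q = ΔT/ΣR = (22.4 °C − 4.96 °C)/0.03164 = 551 W

Q = 551 W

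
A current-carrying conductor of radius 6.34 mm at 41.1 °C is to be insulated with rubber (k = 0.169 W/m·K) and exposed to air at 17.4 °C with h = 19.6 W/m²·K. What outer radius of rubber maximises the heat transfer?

r_cr = 0.862 cm

For a cylinder, r_cr = k_ins/h = 0.169/19.6 = 0.00862 m = 0.862 cm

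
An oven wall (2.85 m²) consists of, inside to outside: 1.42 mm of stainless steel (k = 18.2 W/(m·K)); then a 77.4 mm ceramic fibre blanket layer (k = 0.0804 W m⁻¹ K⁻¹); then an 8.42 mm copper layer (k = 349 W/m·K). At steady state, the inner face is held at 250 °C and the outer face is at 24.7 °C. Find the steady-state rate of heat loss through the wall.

Treat each layer as a resistance in series:
  R_stainless steel = L/(kA) = 0.00142/(18.2·2.85) = 2.738×10^-5 K/W
  R_ceramic fibre blanket = L/(kA) = 0.0774/(0.0804·2.85) = 0.3378 K/W
  R_copper = L/(kA) = 0.00842/(349·2.85) = 8.465×10^-6 K/W
ΣR = 2.738×10^-5 + 0.3378 + 8.465×10^-6 = 0.3378 K/W
Q = ΔT/ΣR = (250 °C − 24.7 °C)/0.3378 = 667 W

Q = 667 W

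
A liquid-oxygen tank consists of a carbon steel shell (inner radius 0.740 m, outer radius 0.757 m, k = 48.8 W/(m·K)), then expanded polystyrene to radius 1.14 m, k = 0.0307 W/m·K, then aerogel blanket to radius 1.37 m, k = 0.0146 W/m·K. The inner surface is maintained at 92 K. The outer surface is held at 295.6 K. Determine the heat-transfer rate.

Q = 104 W

Series thermal resistances, inner to outer:
  R_carbon steel = (1/0.740 − 1/0.757)/(4πk) = 0.03035/(4π·48.8) = 4.949×10^-5 K/W
  R_expanded polystyrene = (1/0.757 − 1/1.14)/(4πk) = 0.4438/(4π·0.0307) = 1.150 K/W
  R_aerogel blanket = (1/1.14 − 1/1.37)/(4πk) = 0.1473/(4π·0.0146) = 0.8027 K/W
ΣR = 4.949×10^-5 + 1.150 + 0.8027 = 1.953 K/W
Q = ΔT/ΣR = (92 K − 295.6 K)/1.953 = -104 W
(Negative Q ⇒ heat flows inward; heat gain = 104 W.)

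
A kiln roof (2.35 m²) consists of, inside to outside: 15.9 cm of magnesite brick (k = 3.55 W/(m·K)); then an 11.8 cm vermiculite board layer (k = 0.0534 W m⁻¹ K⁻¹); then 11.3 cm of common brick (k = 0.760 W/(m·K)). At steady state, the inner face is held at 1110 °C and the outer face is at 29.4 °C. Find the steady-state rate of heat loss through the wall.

Series thermal resistances, inner to outer:
  R_magnesite brick = L/(kA) = 0.159/(3.55·2.35) = 0.01906 K/W
  R_vermiculite board = L/(kA) = 0.118/(0.0534·2.35) = 0.9403 K/W
  R_common brick = L/(kA) = 0.113/(0.760·2.35) = 0.06327 K/W
ΣR = 0.01906 + 0.9403 + 0.06327 = 1.023 K/W
Q = ΔT/ΣR = (1110 °C − 29.4 °C)/1.023 = 1060 W

Q = 1060 W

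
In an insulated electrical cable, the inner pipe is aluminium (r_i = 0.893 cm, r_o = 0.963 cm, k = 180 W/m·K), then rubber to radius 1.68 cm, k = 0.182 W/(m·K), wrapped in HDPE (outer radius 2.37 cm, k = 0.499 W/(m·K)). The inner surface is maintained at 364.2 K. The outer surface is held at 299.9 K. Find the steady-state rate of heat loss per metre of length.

Q' = 108 W/m

Treat each layer as a resistance in series:
  R'_aluminium = ln(0.00963/0.00893)/(2πk) = 0.07547/(2π·180) = 6.673×10^-5 m·K/W
  R'_rubber = ln(0.0168/0.00963)/(2πk) = 0.5565/(2π·0.182) = 0.4866 m·K/W
  R'_HDPE = ln(0.0237/0.0168)/(2πk) = 0.3441/(2π·0.499) = 0.1097 m·K/W
ΣR = 6.673×10^-5 + 0.4866 + 0.1097 = 0.5964 m·K/W
Q' = ΔT/ΣR = (364.2 K − 299.9 K)/0.5964 = 108 W/m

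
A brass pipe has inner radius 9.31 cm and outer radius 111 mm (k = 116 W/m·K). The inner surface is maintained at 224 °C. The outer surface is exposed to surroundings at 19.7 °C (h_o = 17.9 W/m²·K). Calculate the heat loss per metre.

Q' = 2540 W/m

Resistance network (inner→outer):
  R'_brass = ln(0.111/0.0931)/(2πk) = 0.1759/(2π·116) = 2.413×10^-4 m·K/W
  R'_conv,out = 1/(2πr h) = 1/(2π·0.111·17.9) = 0.08010 m·K/W
ΣR = 2.413×10^-4 + 0.08010 = 0.08034 m·K/W
Q' = ΔT/ΣR = (224 °C − 19.7 °C)/0.08034 = 2540 W/m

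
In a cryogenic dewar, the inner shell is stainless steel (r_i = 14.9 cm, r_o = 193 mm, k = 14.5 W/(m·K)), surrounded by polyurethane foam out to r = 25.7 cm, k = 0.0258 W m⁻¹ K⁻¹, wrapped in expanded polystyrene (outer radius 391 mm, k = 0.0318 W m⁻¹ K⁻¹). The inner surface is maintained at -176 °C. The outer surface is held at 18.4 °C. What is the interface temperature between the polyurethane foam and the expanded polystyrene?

Resistance network (inner→outer):
  R_stainless steel = (1/0.149 − 1/0.193)/(4πk) = 1.530/(4π·14.5) = 0.008397 K/W
  R_polyurethane foam = (1/0.193 − 1/0.257)/(4πk) = 1.290/(4π·0.0258) = 3.980 K/W
  R_expanded polystyrene = (1/0.257 − 1/0.391)/(4πk) = 1.334/(4π·0.0318) = 3.337 K/W
ΣR = 0.008397 + 3.980 + 3.337 = 7.325 K/W
Q = ΔT/ΣR = (-176 °C − 18.4 °C)/7.325 = -26.54 W
From the inner boundary to the polyurethane foam/expanded polystyrene interface, ΣR_partial = 3.988 K/W.
T_interface = T_in − Q·ΣR_partial = -176 °C − (-26.54)(3.988) = -70.2 °C

T = -70.2 °C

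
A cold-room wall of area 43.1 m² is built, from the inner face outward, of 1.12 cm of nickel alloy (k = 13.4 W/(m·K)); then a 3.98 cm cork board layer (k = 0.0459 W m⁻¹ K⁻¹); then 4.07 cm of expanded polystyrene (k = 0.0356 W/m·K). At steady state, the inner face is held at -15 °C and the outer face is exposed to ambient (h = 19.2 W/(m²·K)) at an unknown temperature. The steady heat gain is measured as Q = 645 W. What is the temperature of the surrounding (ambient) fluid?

Sum the resistances:
  R_nickel alloy = L/(kA) = 0.0112/(13.4·43.1) = 1.939×10^-5 K/W
  R_cork board = L/(kA) = 0.0398/(0.0459·43.1) = 0.02012 K/W
  R_expanded polystyrene = L/(kA) = 0.0407/(0.0356·43.1) = 0.02653 K/W
  R_conv,out = 1/(hA) = 1/(19.2·43.1) = 0.001208 K/W
ΣR = 0.04787 K/W
ΔT = Q·ΣR = 645 × 0.04787 = 30.88 K
Heat flows inward, so T_out = T_in + ΔT = -15 + 30.88 = 15.9 °C

T_out = 15.9 °C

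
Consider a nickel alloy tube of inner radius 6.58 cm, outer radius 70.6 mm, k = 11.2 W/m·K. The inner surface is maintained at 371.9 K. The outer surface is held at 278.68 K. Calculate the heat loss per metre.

Q' = 2πk·ΔT/ln(r₂/r₁) = 2π × 11.2 × 93.22 / ln(0.0706/0.0658) = 93200 W/m

Q' = 93.2 kW/m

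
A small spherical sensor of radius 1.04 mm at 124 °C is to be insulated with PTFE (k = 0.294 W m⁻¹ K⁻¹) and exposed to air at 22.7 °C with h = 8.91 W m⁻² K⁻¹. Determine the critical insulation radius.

r_cr = 6.60 cm

For a sphere, r_cr = 2k_ins/h = 2·0.294/8.91 = 0.0660 m = 6.60 cm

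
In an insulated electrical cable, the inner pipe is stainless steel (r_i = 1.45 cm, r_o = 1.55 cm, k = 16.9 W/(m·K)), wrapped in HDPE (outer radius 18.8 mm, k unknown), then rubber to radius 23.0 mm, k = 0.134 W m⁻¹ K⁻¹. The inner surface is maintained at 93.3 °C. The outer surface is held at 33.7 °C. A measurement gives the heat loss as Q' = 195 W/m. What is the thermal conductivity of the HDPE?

k = 0.469 W/m·K

ΣR = ΔT/Q' = |93.3 − 33.7|/195 = 0.3056 m·K/W
Known resistances:
  R'_stainless steel = ln(0.0155/0.0145)/(2πk) = 0.06669/(2π·16.9) = 6.281×10^-4 m·K/W
  R'_rubber = ln(0.0230/0.0188)/(2πk) = 0.2016/(2π·0.134) = 0.2395 m·K/W
R_HDPE = ΣR − ΣR_known = 0.3056 − 0.2401 = 0.06550 m·K/W
ln(r₂/r₁)/(2πk) = 0.06550 ⇒ k = 0.1930/(2π·0.06550) = 0.469 W/m·K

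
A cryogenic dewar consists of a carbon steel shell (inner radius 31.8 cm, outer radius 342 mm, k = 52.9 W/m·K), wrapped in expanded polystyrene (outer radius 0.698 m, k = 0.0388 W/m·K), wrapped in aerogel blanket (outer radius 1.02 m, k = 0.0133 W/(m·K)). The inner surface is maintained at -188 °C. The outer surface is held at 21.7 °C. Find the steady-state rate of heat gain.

Q = 36.4 W

Treat each layer as a resistance in series:
  R_carbon steel = (1/0.318 − 1/0.342)/(4πk) = 0.2207/(4π·52.9) = 3.320×10^-4 K/W
  R_expanded polystyrene = (1/0.342 − 1/0.698)/(4πk) = 1.491/(4π·0.0388) = 3.059 K/W
  R_aerogel blanket = (1/0.698 − 1/1.02)/(4πk) = 0.4523/(4π·0.0133) = 2.706 K/W
ΣR = 3.320×10^-4 + 3.059 + 2.706 = 5.765 K/W
Q = ΔT/ΣR = (-188 °C − 21.7 °C)/5.765 = -36.4 W
(Negative Q ⇒ heat flows inward; heat gain = 36.4 W.)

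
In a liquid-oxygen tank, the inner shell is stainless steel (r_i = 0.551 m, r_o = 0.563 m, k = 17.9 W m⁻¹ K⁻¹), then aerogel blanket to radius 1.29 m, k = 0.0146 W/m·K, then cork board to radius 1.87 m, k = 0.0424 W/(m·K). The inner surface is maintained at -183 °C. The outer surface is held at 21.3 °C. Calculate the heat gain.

Treat each layer as a resistance in series:
  R_stainless steel = (1/0.551 − 1/0.563)/(4πk) = 0.03868/(4π·17.9) = 1.720×10^-4 K/W
  R_aerogel blanket = (1/0.563 − 1/1.29)/(4πk) = 1.001/(4π·0.0146) = 5.456 K/W
  R_cork board = (1/1.29 − 1/1.87)/(4πk) = 0.2404/(4π·0.0424) = 0.4513 K/W
ΣR = 1.720×10^-4 + 5.456 + 0.4513 = 5.907 K/W
Q = ΔT/ΣR = (-183 °C − 21.3 °C)/5.907 = -34.6 W
(Negative Q ⇒ heat flows inward; heat gain = 34.6 W.)

Q = 34.6 W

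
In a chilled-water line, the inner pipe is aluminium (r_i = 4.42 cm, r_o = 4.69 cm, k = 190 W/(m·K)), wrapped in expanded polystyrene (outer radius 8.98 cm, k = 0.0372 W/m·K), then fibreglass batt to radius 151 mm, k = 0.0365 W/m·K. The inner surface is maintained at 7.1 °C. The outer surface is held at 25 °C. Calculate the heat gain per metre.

Resistance network (inner→outer):
  R'_aluminium = ln(0.0469/0.0442)/(2πk) = 0.05929/(2π·190) = 4.967×10^-5 m·K/W
  R'_expanded polystyrene = ln(0.0898/0.0469)/(2πk) = 0.6496/(2π·0.0372) = 2.779 m·K/W
  R'_fibreglass batt = ln(0.151/0.0898)/(2πk) = 0.5197/(2π·0.0365) = 2.266 m·K/W
ΣR = 4.967×10^-5 + 2.779 + 2.266 = 5.045 m·K/W
Q' = ΔT/ΣR = (7.1 °C − 25 °C)/5.045 = -3.55 W/m
(Negative Q' ⇒ heat flows inward; heat gain = 3.55 W/m.)

Q' = 3.55 W/m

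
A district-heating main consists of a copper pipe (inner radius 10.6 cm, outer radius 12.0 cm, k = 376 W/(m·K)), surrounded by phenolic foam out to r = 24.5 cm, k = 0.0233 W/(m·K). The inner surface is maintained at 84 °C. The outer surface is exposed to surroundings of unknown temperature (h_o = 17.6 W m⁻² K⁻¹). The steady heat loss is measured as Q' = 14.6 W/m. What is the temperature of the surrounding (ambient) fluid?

Series resistances:
  R'_copper = ln(0.120/0.106)/(2πk) = 0.1241/(2π·376) = 5.251×10^-5 m·K/W
  R'_phenolic foam = ln(0.245/0.120)/(2πk) = 0.7138/(2π·0.0233) = 4.876 m·K/W
  R'_conv,out = 1/(2πr h) = 1/(2π·0.245·17.6) = 0.03691 m·K/W
ΣR = 4.912 m·K/W
ΔT = Q'·ΣR = 14.6 × 4.912 = 71.72 K
Heat flows outward, so T_out = T_in − ΔT = 84 − 71.72 = 12.3 °C

T_out = 12.3 °C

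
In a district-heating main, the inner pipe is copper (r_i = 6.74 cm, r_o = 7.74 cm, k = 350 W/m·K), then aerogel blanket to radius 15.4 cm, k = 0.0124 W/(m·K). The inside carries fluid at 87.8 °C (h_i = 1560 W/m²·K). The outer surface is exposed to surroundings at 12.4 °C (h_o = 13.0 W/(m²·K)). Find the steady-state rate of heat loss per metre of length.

Resistance network (inner→outer):
  R'_conv,in = 1/(2πr h) = 1/(2π·0.0674·1560) = 0.001514 m·K/W
  R'_copper = ln(0.0774/0.0674)/(2πk) = 0.1383/(2π·350) = 6.291×10^-5 m·K/W
  R'_aerogel blanket = ln(0.154/0.0774)/(2πk) = 0.6880/(2π·0.0124) = 8.830 m·K/W
  R'_conv,out = 1/(2πr h) = 1/(2π·0.154·13.0) = 0.07950 m·K/W
ΣR = 0.001514 + 6.291×10^-5 + 8.830 + 0.07950 = 8.911 m·K/W
Q' = ΔT/ΣR = (87.8 °C − 12.4 °C)/8.911 = 8.46 W/m

Q' = 8.46 W/m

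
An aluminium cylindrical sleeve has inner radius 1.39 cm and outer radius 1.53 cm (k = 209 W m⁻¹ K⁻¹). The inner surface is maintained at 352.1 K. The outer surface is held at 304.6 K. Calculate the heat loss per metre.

Q' = 650 kW/m

Q' = 2πk·ΔT/ln(r₂/r₁) = 2π × 209 × 47.5 / ln(0.0153/0.0139) = 6.50×10^5 W/m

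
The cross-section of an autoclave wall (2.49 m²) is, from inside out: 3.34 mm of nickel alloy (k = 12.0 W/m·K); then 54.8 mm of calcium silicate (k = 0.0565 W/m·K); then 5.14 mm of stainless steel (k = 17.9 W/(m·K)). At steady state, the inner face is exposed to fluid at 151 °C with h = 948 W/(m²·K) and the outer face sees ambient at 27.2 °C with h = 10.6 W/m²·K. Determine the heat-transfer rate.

Series thermal resistances, inner to outer:
  R_conv,in = 1/(hA) = 1/(948·2.49) = 4.236×10^-4 K/W
  R_nickel alloy = L/(kA) = 0.00334/(12.0·2.49) = 1.118×10^-4 K/W
  R_calcium silicate = L/(kA) = 0.0548/(0.0565·2.49) = 0.3895 K/W
  R_stainless steel = L/(kA) = 0.00514/(17.9·2.49) = 1.153×10^-4 K/W
  R_conv,out = 1/(hA) = 1/(10.6·2.49) = 0.03789 K/W
ΣR = 4.236×10^-4 + 1.118×10^-4 + 0.3895 + 1.153×10^-4 + 0.03789 = 0.4280 K/W
Q = ΔT/ΣR = (151 °C − 27.2 °C)/0.4280 = 289 W

Q = 289 W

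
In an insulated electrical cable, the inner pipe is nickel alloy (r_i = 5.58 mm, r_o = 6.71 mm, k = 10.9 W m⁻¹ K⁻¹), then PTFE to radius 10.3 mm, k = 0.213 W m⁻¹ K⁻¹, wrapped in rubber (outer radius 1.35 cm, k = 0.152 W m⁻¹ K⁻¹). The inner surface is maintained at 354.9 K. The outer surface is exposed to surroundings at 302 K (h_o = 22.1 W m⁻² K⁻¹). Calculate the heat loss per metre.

Q' = 46.4 W/m

Resistance network (inner→outer):
  R'_nickel alloy = ln(0.00671/0.00558)/(2πk) = 0.1844/(2π·10.9) = 0.002693 m·K/W
  R'_PTFE = ln(0.0103/0.00671)/(2πk) = 0.4285/(2π·0.213) = 0.3202 m·K/W
  R'_rubber = ln(0.0135/0.0103)/(2πk) = 0.2705/(2π·0.152) = 0.2833 m·K/W
  R'_conv,out = 1/(2πr h) = 1/(2π·0.0135·22.1) = 0.5335 m·K/W
ΣR = 0.002693 + 0.3202 + 0.2833 + 0.5335 = 1.140 m·K/W
Q' = ΔT/ΣR = (354.9 K − 302 K)/1.140 = 46.4 W/m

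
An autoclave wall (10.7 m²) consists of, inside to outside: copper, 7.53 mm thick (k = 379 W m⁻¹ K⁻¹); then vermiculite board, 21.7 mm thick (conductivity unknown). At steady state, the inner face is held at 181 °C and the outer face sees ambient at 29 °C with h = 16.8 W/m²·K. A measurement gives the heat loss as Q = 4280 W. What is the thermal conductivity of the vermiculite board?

k = 0.0677 W/m·K

ΣR = ΔT/Q = |181 − 29|/4280 = 0.03551 K/W
Known resistances:
  R_copper = L/(kA) = 0.00753/(379·10.7) = 1.857×10^-6 K/W
  R_conv,out = 1/(hA) = 1/(16.8·10.7) = 0.005563 K/W
R_vermiculite board = ΣR − ΣR_known = 0.03551 − 0.005565 = 0.02994 K/W
L/(kA) = 0.02994 ⇒ k = 0.0217/(0.02994·10.7) = 0.0677 W/m·K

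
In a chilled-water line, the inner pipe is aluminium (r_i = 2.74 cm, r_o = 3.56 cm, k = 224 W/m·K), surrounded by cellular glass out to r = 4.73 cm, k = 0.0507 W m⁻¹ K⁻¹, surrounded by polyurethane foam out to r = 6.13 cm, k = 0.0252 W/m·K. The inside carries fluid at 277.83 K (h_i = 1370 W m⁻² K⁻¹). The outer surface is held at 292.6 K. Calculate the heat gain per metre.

Treat each layer as a resistance in series:
  R'_conv,in = 1/(2πr h) = 1/(2π·0.0274·1370) = 0.004240 m·K/W
  R'_aluminium = ln(0.0356/0.0274)/(2πk) = 0.2618/(2π·224) = 1.860×10^-4 m·K/W
  R'_cellular glass = ln(0.0473/0.0356)/(2πk) = 0.2842/(2π·0.0507) = 0.8920 m·K/W
  R'_polyurethane foam = ln(0.0613/0.0473)/(2πk) = 0.2593/(2π·0.0252) = 1.637 m·K/W
ΣR = 0.004240 + 1.860×10^-4 + 0.8920 + 1.637 = 2.533 m·K/W
Q' = ΔT/ΣR = (277.83 K − 292.6 K)/2.533 = -5.83 W/m
(Negative Q' ⇒ heat flows inward; heat gain = 5.83 W/m.)

Q' = 5.83 W/m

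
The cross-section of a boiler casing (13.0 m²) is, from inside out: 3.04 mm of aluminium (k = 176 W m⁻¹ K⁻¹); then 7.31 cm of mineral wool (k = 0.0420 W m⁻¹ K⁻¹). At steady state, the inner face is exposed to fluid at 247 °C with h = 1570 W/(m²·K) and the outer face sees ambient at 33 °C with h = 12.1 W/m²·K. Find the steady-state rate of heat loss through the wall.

Resistance network (inner→outer):
  R_conv,in = 1/(hA) = 1/(1570·13.0) = 4.900×10^-5 K/W
  R_aluminium = L/(kA) = 0.00304/(176·13.0) = 1.329×10^-6 K/W
  R_mineral wool = L/(kA) = 0.0731/(0.0420·13.0) = 0.1339 K/W
  R_conv,out = 1/(hA) = 1/(12.1·13.0) = 0.006357 K/W
ΣR = 4.900×10^-5 + 1.329×10^-6 + 0.1339 + 0.006357 = 0.1403 K/W
Q = ΔT/ΣR = (247 °C − 33 °C)/0.1403 = 1530 W

Q = 1530 W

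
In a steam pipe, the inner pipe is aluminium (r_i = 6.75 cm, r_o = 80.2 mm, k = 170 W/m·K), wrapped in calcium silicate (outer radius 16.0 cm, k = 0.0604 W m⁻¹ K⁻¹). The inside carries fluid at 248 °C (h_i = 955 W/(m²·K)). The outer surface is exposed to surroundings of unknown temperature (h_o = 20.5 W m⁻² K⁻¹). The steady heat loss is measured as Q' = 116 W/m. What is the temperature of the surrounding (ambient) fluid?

Sum the resistances:
  R'_conv,in = 1/(2πr h) = 1/(2π·0.0675·955) = 0.002469 m·K/W
  R'_aluminium = ln(0.0802/0.0675)/(2πk) = 0.1724/(2π·170) = 1.614×10^-4 m·K/W
  R'_calcium silicate = ln(0.160/0.0802)/(2πk) = 0.6907/(2π·0.0604) = 1.820 m·K/W
  R'_conv,out = 1/(2πr h) = 1/(2π·0.160·20.5) = 0.04852 m·K/W
ΣR = 1.871 m·K/W
ΔT = Q'·ΣR = 116 × 1.871 = 217.0 K
Heat flows outward, so T_out = T_in − ΔT = 248 − 217.0 = 31.0 °C

T_out = 31.0 °C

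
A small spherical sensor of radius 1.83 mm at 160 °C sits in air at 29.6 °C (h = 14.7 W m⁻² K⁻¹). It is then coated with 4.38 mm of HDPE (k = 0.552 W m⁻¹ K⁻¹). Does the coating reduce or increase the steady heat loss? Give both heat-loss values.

increases: 0.0807 → 0.666 W

Critical radius for a sphere: r_cr = 2k/h = 0.0751 m = 7.51 cm.
Outer radius after coating: r₂ = 0.00183 + 0.00438 = 0.00621 m.
Since r₁ < r_cr and r₂ ≤ r_cr, the coating moves toward the maximum at r_cr — heat loss rises.
Bare: R = 1/(4πr₁²h) = 1616 K/W; Q = 130.4/1616 = 0.0807 W.
Coated: R = R_cond + R_conv = 195.9 K/W; Q = 130.4/195.9 = 0.666 W.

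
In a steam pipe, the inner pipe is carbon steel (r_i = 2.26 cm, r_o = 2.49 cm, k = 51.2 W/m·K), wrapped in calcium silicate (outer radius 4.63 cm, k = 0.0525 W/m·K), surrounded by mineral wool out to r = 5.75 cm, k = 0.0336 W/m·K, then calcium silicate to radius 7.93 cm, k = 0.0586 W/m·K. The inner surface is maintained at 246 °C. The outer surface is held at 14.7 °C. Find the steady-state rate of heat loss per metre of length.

Series thermal resistances, inner to outer:
  R'_carbon steel = ln(0.0249/0.0226)/(2πk) = 0.09692/(2π·51.2) = 3.013×10^-4 m·K/W
  R'_calcium silicate = ln(0.0463/0.0249)/(2πk) = 0.6203/(2π·0.0525) = 1.880 m·K/W
  R'_mineral wool = ln(0.0575/0.0463)/(2πk) = 0.2166/(2π·0.0336) = 1.026 m·K/W
  R'_calcium silicate = ln(0.0793/0.0575)/(2πk) = 0.3215/(2π·0.0586) = 0.8731 m·K/W
ΣR = 3.013×10^-4 + 1.880 + 1.026 + 0.8731 = 3.779 m·K/W
Q' = ΔT/ΣR = (246 °C − 14.7 °C)/3.779 = 61.2 W/m

Q' = 61.2 W/m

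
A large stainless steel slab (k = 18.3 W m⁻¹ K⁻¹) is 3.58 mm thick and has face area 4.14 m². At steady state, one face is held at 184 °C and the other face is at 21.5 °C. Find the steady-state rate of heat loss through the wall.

Q = 3.44×10^6 W

Q = kA·ΔT/L = 18.3 × 4.14 × |184 °C − 21.5 °C| / 0.00358 = 3.44×10^6 W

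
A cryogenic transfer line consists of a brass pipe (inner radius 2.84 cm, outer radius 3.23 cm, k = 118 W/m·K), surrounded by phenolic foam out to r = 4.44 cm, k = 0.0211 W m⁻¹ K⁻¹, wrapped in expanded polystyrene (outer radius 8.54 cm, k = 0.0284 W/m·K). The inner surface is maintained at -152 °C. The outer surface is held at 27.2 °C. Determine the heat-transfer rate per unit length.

Q' = 29.5 W/m

Series thermal resistances, inner to outer:
  R'_brass = ln(0.0323/0.0284)/(2πk) = 0.1287/(2π·118) = 1.736×10^-4 m·K/W
  R'_phenolic foam = ln(0.0444/0.0323)/(2πk) = 0.3182/(2π·0.0211) = 2.400 m·K/W
  R'_expanded polystyrene = ln(0.0854/0.0444)/(2πk) = 0.6541/(2π·0.0284) = 3.666 m·K/W
ΣR = 1.736×10^-4 + 2.400 + 3.666 = 6.066 m·K/W
Q' = ΔT/ΣR = (-152 °C − 27.2 °C)/6.066 = -29.5 W/m
(Negative Q' ⇒ heat flows inward; heat gain = 29.5 W/m.)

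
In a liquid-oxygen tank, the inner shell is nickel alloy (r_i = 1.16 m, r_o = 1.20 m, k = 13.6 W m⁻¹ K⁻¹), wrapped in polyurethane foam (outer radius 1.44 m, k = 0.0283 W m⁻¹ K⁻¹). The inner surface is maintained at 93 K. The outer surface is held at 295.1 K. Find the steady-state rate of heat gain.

Series thermal resistances, inner to outer:
  R_nickel alloy = (1/1.16 − 1/1.20)/(4πk) = 0.02874/(4π·13.6) = 1.681×10^-4 K/W
  R_polyurethane foam = (1/1.20 − 1/1.44)/(4πk) = 0.1389/(4π·0.0283) = 0.3905 K/W
ΣR = 1.681×10^-4 + 0.3905 = 0.3907 K/W
Q = ΔT/ΣR = (93 K − 295.1 K)/0.3907 = -517 W
(Negative Q ⇒ heat flows inward; heat gain = 517 W.)

Q = 517 W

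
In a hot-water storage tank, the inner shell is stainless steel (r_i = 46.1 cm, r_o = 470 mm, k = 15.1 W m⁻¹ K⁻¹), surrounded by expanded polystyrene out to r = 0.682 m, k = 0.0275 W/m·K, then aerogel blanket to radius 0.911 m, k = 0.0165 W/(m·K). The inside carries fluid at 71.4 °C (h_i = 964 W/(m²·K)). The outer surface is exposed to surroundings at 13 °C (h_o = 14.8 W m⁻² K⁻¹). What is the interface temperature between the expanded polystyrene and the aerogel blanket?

T = 41.2 °C

Resistance network (inner→outer):
  R_conv,in = 1/(4πr²h) = 1/(4π·0.461²·964) = 3.884×10^-4 K/W
  R_stainless steel = (1/0.461 − 1/0.470)/(4πk) = 0.04154/(4π·15.1) = 2.189×10^-4 K/W
  R_expanded polystyrene = (1/0.470 − 1/0.682)/(4πk) = 0.6614/(4π·0.0275) = 1.914 K/W
  R_aerogel blanket = (1/0.682 − 1/0.911)/(4πk) = 0.3686/(4π·0.0165) = 1.778 K/W
  R_conv,out = 1/(4πr²h) = 1/(4π·0.911²·14.8) = 0.006479 K/W
ΣR = 3.884×10^-4 + 2.189×10^-4 + 1.914 + 1.778 + 0.006479 = 3.699 K/W
Q = ΔT/ΣR = (71.4 °C − 13 °C)/3.699 = 15.79 W
From the inner boundary to the expanded polystyrene/aerogel blanket interface, ΣR_partial = 1.915 K/W.
T_interface = T_in − Q·ΣR_partial = 71.4 °C − (15.79)(1.915) = 41.2 °C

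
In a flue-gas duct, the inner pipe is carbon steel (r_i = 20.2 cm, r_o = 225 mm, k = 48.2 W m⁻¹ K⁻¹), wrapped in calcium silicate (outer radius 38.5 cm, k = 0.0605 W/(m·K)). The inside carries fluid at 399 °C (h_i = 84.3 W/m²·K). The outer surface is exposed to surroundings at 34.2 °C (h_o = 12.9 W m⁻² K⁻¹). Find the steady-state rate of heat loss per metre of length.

Series thermal resistances, inner to outer:
  R'_conv,in = 1/(2πr h) = 1/(2π·0.202·84.3) = 0.009346 m·K/W
  R'_carbon steel = ln(0.225/0.202)/(2πk) = 0.1078/(2π·48.2) = 3.561×10^-4 m·K/W
  R'_calcium silicate = ln(0.385/0.225)/(2πk) = 0.5371/(2π·0.0605) = 1.413 m·K/W
  R'_conv,out = 1/(2πr h) = 1/(2π·0.385·12.9) = 0.03205 m·K/W
ΣR = 0.009346 + 3.561×10^-4 + 1.413 + 0.03205 = 1.455 m·K/W
Q' = ΔT/ΣR = (399 °C − 34.2 °C)/1.455 = 251 W/m

Q' = 251 W/m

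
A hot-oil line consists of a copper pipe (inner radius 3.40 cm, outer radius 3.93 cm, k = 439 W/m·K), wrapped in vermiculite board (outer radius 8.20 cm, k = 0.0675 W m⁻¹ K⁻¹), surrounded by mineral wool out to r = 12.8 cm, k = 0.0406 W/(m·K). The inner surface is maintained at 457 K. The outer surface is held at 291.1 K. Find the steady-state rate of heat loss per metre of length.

Treat each layer as a resistance in series:
  R'_copper = ln(0.0393/0.0340)/(2πk) = 0.1449/(2π·439) = 5.252×10^-5 m·K/W
  R'_vermiculite board = ln(0.0820/0.0393)/(2πk) = 0.7355/(2π·0.0675) = 1.734 m·K/W
  R'_mineral wool = ln(0.128/0.0820)/(2πk) = 0.4453/(2π·0.0406) = 1.746 m·K/W
ΣR = 5.252×10^-5 + 1.734 + 1.746 = 3.480 m·K/W
Q' = ΔT/ΣR = (457 K − 291.1 K)/3.480 = 47.7 W/m

Q' = 47.7 W/m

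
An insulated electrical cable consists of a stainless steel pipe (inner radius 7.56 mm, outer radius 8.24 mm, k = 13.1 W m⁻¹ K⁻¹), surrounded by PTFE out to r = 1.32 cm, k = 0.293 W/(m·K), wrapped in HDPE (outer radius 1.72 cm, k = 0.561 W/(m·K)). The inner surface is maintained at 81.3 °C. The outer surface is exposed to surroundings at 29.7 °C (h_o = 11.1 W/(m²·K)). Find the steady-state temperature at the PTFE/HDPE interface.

T = 69.9 °C

Series thermal resistances, inner to outer:
  R'_stainless steel = ln(0.00824/0.00756)/(2πk) = 0.08613/(2π·13.1) = 0.001046 m·K/W
  R'_PTFE = ln(0.0132/0.00824)/(2πk) = 0.4712/(2π·0.293) = 0.2560 m·K/W
  R'_HDPE = ln(0.0172/0.0132)/(2πk) = 0.2647/(2π·0.561) = 0.07509 m·K/W
  R'_conv,out = 1/(2πr h) = 1/(2π·0.0172·11.1) = 0.8336 m·K/W
ΣR = 0.001046 + 0.2560 + 0.07509 + 0.8336 = 1.166 m·K/W
Q' = ΔT/ΣR = (81.3 °C − 29.7 °C)/1.166 = 44.25 W/m
From the inner boundary to the PTFE/HDPE interface, ΣR_partial = 0.2570 m·K/W.
T_interface = T_in − Q'·ΣR_partial = 81.3 °C − (44.25)(0.2570) = 69.9 °C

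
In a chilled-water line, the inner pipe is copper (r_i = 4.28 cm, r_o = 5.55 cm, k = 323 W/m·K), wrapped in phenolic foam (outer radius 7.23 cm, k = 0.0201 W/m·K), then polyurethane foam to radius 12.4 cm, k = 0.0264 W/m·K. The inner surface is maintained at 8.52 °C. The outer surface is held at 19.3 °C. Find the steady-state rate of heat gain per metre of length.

Treat each layer as a resistance in series:
  R'_copper = ln(0.0555/0.0428)/(2πk) = 0.2598/(2π·323) = 1.280×10^-4 m·K/W
  R'_phenolic foam = ln(0.0723/0.0555)/(2πk) = 0.2644/(2π·0.0201) = 2.094 m·K/W
  R'_polyurethane foam = ln(0.124/0.0723)/(2πk) = 0.5395/(2π·0.0264) = 3.252 m·K/W
ΣR = 1.280×10^-4 + 2.094 + 3.252 = 5.346 m·K/W
Q' = ΔT/ΣR = (8.52 °C − 19.3 °C)/5.346 = -2.02 W/m
(Negative Q' ⇒ heat flows inward; heat gain = 2.02 W/m.)

Q' = 2.02 W/m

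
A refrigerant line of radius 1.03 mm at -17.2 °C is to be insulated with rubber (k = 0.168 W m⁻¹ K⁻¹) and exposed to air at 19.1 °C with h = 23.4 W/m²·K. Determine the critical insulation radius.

r_cr = 0.718 cm

For a cylinder, r_cr = k_ins/h = 0.168/23.4 = 0.00718 m = 0.718 cm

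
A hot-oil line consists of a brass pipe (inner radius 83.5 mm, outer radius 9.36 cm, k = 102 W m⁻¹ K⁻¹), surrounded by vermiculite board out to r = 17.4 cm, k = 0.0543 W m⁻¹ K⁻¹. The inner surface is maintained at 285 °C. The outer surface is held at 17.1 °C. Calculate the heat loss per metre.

Treat each layer as a resistance in series:
  R'_brass = ln(0.0936/0.0835)/(2πk) = 0.1142/(2π·102) = 1.782×10^-4 m·K/W
  R'_vermiculite board = ln(0.174/0.0936)/(2πk) = 0.6200/(2π·0.0543) = 1.817 m·K/W
ΣR = 1.782×10^-4 + 1.817 = 1.817 m·K/W
Q' = ΔT/ΣR = (285 °C − 17.1 °C)/1.817 = 147 W/m

Q' = 147 W/m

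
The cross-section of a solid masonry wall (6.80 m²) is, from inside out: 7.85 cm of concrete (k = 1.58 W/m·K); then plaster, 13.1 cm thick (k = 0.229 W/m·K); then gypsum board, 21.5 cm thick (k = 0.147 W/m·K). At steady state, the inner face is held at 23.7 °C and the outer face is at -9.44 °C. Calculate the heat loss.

Resistance network (inner→outer):
  R_concrete = L/(kA) = 0.0785/(1.58·6.80) = 0.007306 K/W
  R_plaster = L/(kA) = 0.131/(0.229·6.80) = 0.08413 K/W
  R_gypsum board = L/(kA) = 0.215/(0.147·6.80) = 0.2151 K/W
ΣR = 0.007306 + 0.08413 + 0.2151 = 0.3065 K/W
Q = ΔT/ΣR = (23.7 °C − -9.44 °C)/0.3065 = 108 W

Q = 108 W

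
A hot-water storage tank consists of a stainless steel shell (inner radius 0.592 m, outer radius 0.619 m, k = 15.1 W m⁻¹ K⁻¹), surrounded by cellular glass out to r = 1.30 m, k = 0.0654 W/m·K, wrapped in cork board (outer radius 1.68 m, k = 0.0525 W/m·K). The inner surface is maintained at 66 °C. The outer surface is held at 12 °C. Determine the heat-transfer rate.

Series thermal resistances, inner to outer:
  R_stainless steel = (1/0.592 − 1/0.619)/(4πk) = 0.07368/(4π·15.1) = 3.883×10^-4 K/W
  R_cellular glass = (1/0.619 − 1/1.30)/(4πk) = 0.8463/(4π·0.0654) = 1.030 K/W
  R_cork board = (1/1.30 − 1/1.68)/(4πk) = 0.1740/(4π·0.0525) = 0.2637 K/W
ΣR = 3.883×10^-4 + 1.030 + 0.2637 = 1.294 K/W
Q = ΔT/ΣR = (66 °C − 12 °C)/1.294 = 41.7 W

Q = 41.7 W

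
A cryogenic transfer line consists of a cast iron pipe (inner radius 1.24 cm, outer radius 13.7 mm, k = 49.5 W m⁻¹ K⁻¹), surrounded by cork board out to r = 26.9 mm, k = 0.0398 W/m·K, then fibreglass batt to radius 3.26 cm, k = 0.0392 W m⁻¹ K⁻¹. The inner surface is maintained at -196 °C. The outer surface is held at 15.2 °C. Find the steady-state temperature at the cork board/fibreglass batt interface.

T = -32.2 °C

Treat each layer as a resistance in series:
  R'_cast iron = ln(0.0137/0.0124)/(2πk) = 0.09970/(2π·49.5) = 3.206×10^-4 m·K/W
  R'_cork board = ln(0.0269/0.0137)/(2πk) = 0.6747/(2π·0.0398) = 2.698 m·K/W
  R'_fibreglass batt = ln(0.0326/0.0269)/(2πk) = 0.1922/(2π·0.0392) = 0.7803 m·K/W
ΣR = 3.206×10^-4 + 2.698 + 0.7803 = 3.479 m·K/W
Q' = ΔT/ΣR = (-196 °C − 15.2 °C)/3.479 = -60.71 W/m
From the inner boundary to the cork board/fibreglass batt interface, ΣR_partial = 2.698 m·K/W.
T_interface = T_in − Q'·ΣR_partial = -196 °C − (-60.71)(2.698) = -32.2 °C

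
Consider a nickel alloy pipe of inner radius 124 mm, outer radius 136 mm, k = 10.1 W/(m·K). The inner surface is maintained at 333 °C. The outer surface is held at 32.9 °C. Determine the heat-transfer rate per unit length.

Q' = 2.06×10^5 W/m

Q' = 2πk·ΔT/ln(r₂/r₁) = 2π × 10.1 × 300.1 / ln(0.136/0.124) = 2.06×10^5 W/m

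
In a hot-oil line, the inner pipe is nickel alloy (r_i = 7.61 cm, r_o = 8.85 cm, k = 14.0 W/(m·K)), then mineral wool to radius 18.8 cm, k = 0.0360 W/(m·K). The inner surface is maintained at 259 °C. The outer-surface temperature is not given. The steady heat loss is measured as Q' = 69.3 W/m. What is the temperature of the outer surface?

T_out = 28.0 °C

Sum the resistances:
  R'_nickel alloy = ln(0.0885/0.0761)/(2πk) = 0.1510/(2π·14.0) = 0.001716 m·K/W
  R'_mineral wool = ln(0.188/0.0885)/(2πk) = 0.7534/(2π·0.0360) = 3.331 m·K/W
ΣR = 3.333 m·K/W
ΔT = Q'·ΣR = 69.3 × 3.333 = 231.0 K
Heat flows outward, so T_out = T_in − ΔT = 259 − 231.0 = 28.0 °C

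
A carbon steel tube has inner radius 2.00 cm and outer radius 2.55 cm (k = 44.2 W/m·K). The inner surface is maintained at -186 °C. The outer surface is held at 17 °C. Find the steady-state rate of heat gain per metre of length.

Q' = 2πk·ΔT/ln(r₂/r₁) = 2π × 44.2 × 203 / ln(0.0255/0.0200) = 2.32×10^5 W/m

Q' = 2.32×10^5 W/m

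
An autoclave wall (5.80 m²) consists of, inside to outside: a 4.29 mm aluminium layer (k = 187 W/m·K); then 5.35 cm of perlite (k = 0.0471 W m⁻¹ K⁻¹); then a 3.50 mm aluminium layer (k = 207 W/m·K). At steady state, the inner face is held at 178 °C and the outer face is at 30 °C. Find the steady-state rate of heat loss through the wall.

Q = 756 W

Series thermal resistances, inner to outer:
  R_aluminium = L/(kA) = 0.00429/(187·5.80) = 3.955×10^-6 K/W
  R_perlite = L/(kA) = 0.0535/(0.0471·5.80) = 0.1958 K/W
  R_aluminium = L/(kA) = 0.00350/(207·5.80) = 2.915×10^-6 K/W
ΣR = 3.955×10^-6 + 0.1958 + 2.915×10^-6 = 0.1958 K/W
Q = ΔT/ΣR = (178 °C − 30 °C)/0.1958 = 756 W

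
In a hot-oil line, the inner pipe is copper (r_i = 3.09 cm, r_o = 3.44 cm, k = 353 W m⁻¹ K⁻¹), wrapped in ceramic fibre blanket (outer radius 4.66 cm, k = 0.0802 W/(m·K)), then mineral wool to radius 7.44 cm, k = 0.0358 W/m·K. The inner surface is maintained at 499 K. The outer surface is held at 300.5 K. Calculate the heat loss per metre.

Series thermal resistances, inner to outer:
  R'_copper = ln(0.0344/0.0309)/(2πk) = 0.1073/(2π·353) = 4.838×10^-5 m·K/W
  R'_ceramic fibre blanket = ln(0.0466/0.0344)/(2πk) = 0.3035/(2π·0.0802) = 0.6024 m·K/W
  R'_mineral wool = ln(0.0744/0.0466)/(2πk) = 0.4679/(2π·0.0358) = 2.080 m·K/W
ΣR = 4.838×10^-5 + 0.6024 + 2.080 = 2.682 m·K/W
Q' = ΔT/ΣR = (499 K − 300.5 K)/2.682 = 74.0 W/m

Q' = 74.0 W/m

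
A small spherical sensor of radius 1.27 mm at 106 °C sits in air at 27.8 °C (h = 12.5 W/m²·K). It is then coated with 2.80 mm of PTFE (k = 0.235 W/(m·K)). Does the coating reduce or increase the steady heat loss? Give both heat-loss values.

Critical radius for a sphere: r_cr = 2k/h = 0.0376 m = 3.76 cm.
Outer radius after coating: r₂ = 0.00127 + 0.00280 = 0.00407 m.
Since r₁ < r_cr and r₂ ≤ r_cr, the coating moves toward the maximum at r_cr — heat loss rises.
Bare: R = 1/(4πr₁²h) = 3947 K/W; Q = 78.2/3947 = 0.0198 W.
Coated: R = R_cond + R_conv = 567.8 K/W; Q = 78.2/567.8 = 0.138 W.

increases: 0.0198 → 0.138 W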